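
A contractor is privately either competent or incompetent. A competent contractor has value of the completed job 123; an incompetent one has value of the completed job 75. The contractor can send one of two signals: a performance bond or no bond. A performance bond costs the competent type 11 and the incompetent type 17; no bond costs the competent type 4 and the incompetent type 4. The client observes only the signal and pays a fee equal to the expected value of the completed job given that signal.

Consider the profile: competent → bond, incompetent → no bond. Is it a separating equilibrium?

No

If types separate, bond earns payment 123 and no bond earns 75.
Competent: bond gives 123 − 11 = 112; no bond gives 75 − 4 = 71. No deviation. ✓
Incompetent: no bond gives 75 − 4 = 71; bond gives 123 − 17 = 106. Would deviate. ✗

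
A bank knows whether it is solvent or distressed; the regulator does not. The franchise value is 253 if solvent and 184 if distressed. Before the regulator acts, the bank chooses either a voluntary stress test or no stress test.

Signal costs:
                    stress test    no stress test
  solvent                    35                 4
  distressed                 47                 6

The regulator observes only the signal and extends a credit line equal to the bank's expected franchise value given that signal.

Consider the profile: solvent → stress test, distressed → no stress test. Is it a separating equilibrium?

If types separate, stress test earns payment 253 and no stress test earns 184.
Solvent: stress test gives 253 − 35 = 218; no stress test gives 184 − 4 = 180. No deviation. ✓
Distressed: no stress test gives 184 − 6 = 178; stress test gives 253 − 47 = 206. Would deviate. ✗

No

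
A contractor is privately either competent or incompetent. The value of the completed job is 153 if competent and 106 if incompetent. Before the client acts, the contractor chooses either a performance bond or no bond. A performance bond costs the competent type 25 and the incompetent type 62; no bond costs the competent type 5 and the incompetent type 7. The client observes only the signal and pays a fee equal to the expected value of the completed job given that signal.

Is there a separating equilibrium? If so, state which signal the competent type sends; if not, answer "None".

bond

Try competent → bond, incompetent → no bond:
  Under separation the client infers type exactly: bond → competent (pays 153), no bond → incompetent (pays 106).
  Competent: bond gives 153 − 25 = 128; no bond gives 106 − 5 = 101. No deviation. ✓
  Incompetent: no bond gives 106 − 7 = 99; bond gives 153 − 62 = 91. No deviation. ✓
Both hold — the competent type sends bond.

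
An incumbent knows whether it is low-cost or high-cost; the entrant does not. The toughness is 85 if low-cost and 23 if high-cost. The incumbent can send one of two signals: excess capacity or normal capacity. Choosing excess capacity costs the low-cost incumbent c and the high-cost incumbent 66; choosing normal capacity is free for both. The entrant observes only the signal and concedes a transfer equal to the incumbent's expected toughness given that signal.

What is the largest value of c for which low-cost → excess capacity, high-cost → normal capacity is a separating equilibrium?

62

Under separation: excess capacity → low-cost (pays 85); normal capacity → high-cost (pays 23).
High-cost: 23 − 0 = 23 ≥ 85 − 66 = 19. Holds regardless of c. ✓
Low-cost: 85 − c ≥ 23 − 0, so c ≤ 85 − 23 = 62.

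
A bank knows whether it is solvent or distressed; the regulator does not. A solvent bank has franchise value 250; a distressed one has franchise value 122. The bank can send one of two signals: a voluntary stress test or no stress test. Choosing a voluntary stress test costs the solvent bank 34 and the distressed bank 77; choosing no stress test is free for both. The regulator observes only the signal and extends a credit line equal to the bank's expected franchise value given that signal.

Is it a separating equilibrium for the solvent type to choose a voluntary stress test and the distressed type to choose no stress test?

Under separation the regulator infers type exactly: stress test → solvent (pays 250), no stress test → distressed (pays 122).
Solvent: stress test gives 250 − 34 = 216; no stress test gives 122 − 0 = 122. No deviation. ✓
Distressed: no stress test gives 122 − 0 = 122; stress test gives 250 − 77 = 173. Would deviate. ✗

No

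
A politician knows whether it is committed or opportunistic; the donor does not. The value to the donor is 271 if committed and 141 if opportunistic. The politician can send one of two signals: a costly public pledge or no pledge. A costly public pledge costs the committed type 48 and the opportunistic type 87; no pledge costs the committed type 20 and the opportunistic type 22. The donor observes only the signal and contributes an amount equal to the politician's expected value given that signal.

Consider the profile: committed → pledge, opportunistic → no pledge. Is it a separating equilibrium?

No

Under separation the donor infers type exactly: pledge → committed (pays 271), no pledge → opportunistic (pays 141).
Committed: pledge gives 271 − 48 = 223; no pledge gives 141 − 20 = 121. No deviation. ✓
Opportunistic: no pledge gives 141 − 22 = 119; pledge gives 271 − 87 = 184. Would deviate. ✗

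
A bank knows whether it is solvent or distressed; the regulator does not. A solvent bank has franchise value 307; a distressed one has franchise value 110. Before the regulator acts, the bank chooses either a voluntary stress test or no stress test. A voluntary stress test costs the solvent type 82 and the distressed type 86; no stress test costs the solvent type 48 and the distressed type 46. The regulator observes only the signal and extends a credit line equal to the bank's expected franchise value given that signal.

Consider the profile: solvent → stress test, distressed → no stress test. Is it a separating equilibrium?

If types separate, stress test earns payment 307 and no stress test earns 110.
Solvent: stress test gives 307 − 82 = 225; no stress test gives 110 − 48 = 62. No deviation. ✓
Distressed: no stress test gives 110 − 46 = 64; stress test gives 307 − 86 = 221. Would deviate. ✗

No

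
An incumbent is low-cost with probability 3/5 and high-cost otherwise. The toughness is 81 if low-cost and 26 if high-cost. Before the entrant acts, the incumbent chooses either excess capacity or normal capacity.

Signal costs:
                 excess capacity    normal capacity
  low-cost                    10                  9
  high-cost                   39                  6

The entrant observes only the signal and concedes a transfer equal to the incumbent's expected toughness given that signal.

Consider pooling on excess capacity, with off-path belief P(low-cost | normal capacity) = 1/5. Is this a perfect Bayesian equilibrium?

No

On the equilibrium path (excess capacity) the entrant holds the prior 3/5 and pays 3/5·81 + 2/5·26 = 59. Off-path (normal capacity) belief 1/5 gives 1/5·81 + 4/5·26 = 37.
Low-cost: excess capacity gives 59 − 10 = 49; normal capacity gives 37 − 9 = 28. Stays. ✓
High-cost: excess capacity gives 59 − 39 = 20; normal capacity gives 37 − 6 = 31. Deviates. ✗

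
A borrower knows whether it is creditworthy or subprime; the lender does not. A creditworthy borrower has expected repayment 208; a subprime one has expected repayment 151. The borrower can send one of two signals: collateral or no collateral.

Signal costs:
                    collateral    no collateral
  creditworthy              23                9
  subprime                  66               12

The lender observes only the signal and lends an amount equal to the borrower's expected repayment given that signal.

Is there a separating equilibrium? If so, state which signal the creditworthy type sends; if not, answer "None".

None

Try creditworthy → collateral, subprime → no collateral:
  If types separate, collateral earns payment 208 and no collateral earns 151.
  Creditworthy: collateral gives 208 − 23 = 185; no collateral gives 151 − 9 = 142. No deviation. ✓
  Subprime: no collateral gives 151 − 12 = 139; collateral gives 208 − 66 = 142. Would deviate. ✗
Try creditworthy → no collateral, subprime → collateral:
  If types separate, no collateral earns payment 208 and collateral earns 151.
  Creditworthy: no collateral gives 208 − 9 = 199; collateral gives 151 − 23 = 128. No deviation. ✓
  Subprime: collateral gives 151 − 66 = 85; no collateral gives 208 − 12 = 196. Would deviate. ✗
Neither assignment is incentive-compatible.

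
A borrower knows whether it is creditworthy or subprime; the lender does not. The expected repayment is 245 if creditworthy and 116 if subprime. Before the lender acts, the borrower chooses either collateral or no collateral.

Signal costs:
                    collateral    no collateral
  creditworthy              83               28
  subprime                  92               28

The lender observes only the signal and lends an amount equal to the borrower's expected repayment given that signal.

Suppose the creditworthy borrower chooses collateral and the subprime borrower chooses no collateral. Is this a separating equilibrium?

Under separation the lender infers type exactly: collateral → creditworthy (pays 245), no collateral → subprime (pays 116).
Creditworthy: collateral gives 245 − 83 = 162; no collateral gives 116 − 28 = 88. No deviation. ✓
Subprime: no collateral gives 116 − 28 = 88; collateral gives 245 − 92 = 153. Would deviate. ✗

No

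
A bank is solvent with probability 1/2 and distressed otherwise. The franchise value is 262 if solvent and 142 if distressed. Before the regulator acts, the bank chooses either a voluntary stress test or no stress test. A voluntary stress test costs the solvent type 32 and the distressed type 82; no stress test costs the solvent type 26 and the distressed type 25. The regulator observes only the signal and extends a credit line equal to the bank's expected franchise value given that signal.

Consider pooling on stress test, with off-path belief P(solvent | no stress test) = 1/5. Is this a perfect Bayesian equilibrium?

On the equilibrium path (stress test) the regulator holds the prior 1/2 and pays 1/2·262 + 1/2·142 = 202. Off-path (no stress test) belief 1/5 gives 1/5·262 + 4/5·142 = 166.
Solvent: stress test gives 202 − 32 = 170; no stress test gives 166 − 26 = 140. Stays. ✓
Distressed: stress test gives 202 − 82 = 120; no stress test gives 166 − 25 = 141. Deviates. ✗

No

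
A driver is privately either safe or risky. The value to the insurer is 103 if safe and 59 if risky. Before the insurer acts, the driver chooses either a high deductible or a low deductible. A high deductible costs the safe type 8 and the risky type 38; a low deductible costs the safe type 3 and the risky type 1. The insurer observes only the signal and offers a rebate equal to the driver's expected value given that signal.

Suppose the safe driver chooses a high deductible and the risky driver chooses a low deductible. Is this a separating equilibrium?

If types separate, high deductible earns payment 103 and low deductible earns 59.
Safe: high deductible gives 103 − 8 = 95; low deductible gives 59 − 3 = 56. No deviation. ✓
Risky: low deductible gives 59 − 1 = 58; high deductible gives 103 − 38 = 65. Would deviate. ✗

No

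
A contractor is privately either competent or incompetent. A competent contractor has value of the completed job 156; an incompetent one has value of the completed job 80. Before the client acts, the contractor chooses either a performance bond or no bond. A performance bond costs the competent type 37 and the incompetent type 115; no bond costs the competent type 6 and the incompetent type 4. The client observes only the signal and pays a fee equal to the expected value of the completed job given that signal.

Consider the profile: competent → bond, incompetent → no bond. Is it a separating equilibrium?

Yes

If types separate, bond earns payment 156 and no bond earns 80.
Competent: bond gives 156 − 37 = 119; no bond gives 80 − 6 = 74. No deviation. ✓
Incompetent: no bond gives 80 − 4 = 76; bond gives 156 − 115 = 41. No deviation. ✓
Neither type gains from mimicking the other.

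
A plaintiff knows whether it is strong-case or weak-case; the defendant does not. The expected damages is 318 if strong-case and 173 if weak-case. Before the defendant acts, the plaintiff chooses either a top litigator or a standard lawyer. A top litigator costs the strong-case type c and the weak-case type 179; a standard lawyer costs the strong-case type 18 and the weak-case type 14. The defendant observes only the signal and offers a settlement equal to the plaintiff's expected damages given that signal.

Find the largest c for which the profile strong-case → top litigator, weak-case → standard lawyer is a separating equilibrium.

Under separation: top litigator → strong-case (pays 318); standard lawyer → weak-case (pays 173).
Weak-case: 173 − 14 = 159 ≥ 318 − 179 = 139. Holds regardless of c. ✓
Strong-case: 318 − c ≥ 173 − 18, so c ≤ 318 − 155 = 163.

163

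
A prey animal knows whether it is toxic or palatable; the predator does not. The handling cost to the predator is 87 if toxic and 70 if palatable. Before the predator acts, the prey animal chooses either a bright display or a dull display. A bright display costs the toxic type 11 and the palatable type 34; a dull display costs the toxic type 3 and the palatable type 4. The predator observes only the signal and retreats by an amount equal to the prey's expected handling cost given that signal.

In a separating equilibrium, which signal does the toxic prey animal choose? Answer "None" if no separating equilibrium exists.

Try toxic → bright display, palatable → dull display:
  Under separation the predator infers type exactly: bright display → toxic (pays 87), dull display → palatable (pays 70).
  Toxic: bright display gives 87 − 11 = 76; dull display gives 70 − 3 = 67. No deviation. ✓
  Palatable: dull display gives 70 − 4 = 66; bright display gives 87 − 34 = 53. No deviation. ✓
Both hold — the toxic type sends bright display.

bright display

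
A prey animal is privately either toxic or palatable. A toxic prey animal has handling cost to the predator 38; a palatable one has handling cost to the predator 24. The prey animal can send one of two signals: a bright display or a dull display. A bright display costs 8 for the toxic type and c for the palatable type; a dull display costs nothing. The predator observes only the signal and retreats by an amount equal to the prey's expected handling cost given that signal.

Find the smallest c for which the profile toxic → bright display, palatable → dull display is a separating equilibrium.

14

Under separation: bright display → toxic (pays 38); dull display → palatable (pays 24).
Toxic: 38 − 8 = 30 ≥ 24 − 0 = 24. Holds regardless of c. ✓
Palatable: 24 − 0 ≥ 38 − c, so c ≥ 38 − 24 = 14.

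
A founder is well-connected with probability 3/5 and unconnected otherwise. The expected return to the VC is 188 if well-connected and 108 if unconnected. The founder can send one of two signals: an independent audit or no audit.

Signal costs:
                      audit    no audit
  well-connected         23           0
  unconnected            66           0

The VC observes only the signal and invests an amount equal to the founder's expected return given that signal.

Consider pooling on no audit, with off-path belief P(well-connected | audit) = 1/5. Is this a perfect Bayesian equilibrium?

On the equilibrium path (no audit) the VC holds the prior 3/5 and pays 3/5·188 + 2/5·108 = 156. Off-path (audit) belief 1/5 gives 1/5·188 + 4/5·108 = 124.
Well-connected: no audit gives 156 − 0 = 156; audit gives 124 − 23 = 101. Stays. ✓
Unconnected: no audit gives 156 − 0 = 156; audit gives 124 − 66 = 58. Stays. ✓
Beliefs are Bayes-consistent on-path and both types best-respond.

Yes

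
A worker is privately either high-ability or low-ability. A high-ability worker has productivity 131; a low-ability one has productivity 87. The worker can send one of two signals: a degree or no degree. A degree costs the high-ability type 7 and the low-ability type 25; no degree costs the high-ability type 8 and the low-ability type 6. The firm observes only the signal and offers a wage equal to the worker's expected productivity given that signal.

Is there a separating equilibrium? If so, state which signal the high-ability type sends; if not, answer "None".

Try high-ability → degree, low-ability → no degree:
  If types separate, degree earns payment 131 and no degree earns 87.
  High-ability: degree gives 131 − 7 = 124; no degree gives 87 − 8 = 79. No deviation. ✓
  Low-ability: no degree gives 87 − 6 = 81; degree gives 131 − 25 = 106. Would deviate. ✗
Try high-ability → no degree, low-ability → degree:
  If types separate, no degree earns payment 131 and degree earns 87.
  High-ability: no degree gives 131 − 8 = 123; degree gives 87 − 7 = 80. No deviation. ✓
  Low-ability: degree gives 87 − 25 = 62; no degree gives 131 − 6 = 125. Would deviate. ✗
Neither assignment is incentive-compatible.

None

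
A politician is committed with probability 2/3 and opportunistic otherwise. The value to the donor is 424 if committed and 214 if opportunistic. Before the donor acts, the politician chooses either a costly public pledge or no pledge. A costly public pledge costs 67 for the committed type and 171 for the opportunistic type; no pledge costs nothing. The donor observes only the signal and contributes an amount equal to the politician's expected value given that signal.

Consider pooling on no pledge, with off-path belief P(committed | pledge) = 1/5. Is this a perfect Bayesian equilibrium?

Yes

At the pooled signal (no pledge) the donor holds the prior 2/3 and pays 2/3·424 + 1/3·214 = 354. Off-path (pledge) belief 1/5 gives 1/5·424 + 4/5·214 = 256.
Committed: no pledge gives 354 − 0 = 354; pledge gives 256 − 67 = 189. Stays. ✓
Opportunistic: no pledge gives 354 − 0 = 354; pledge gives 256 − 171 = 85. Stays. ✓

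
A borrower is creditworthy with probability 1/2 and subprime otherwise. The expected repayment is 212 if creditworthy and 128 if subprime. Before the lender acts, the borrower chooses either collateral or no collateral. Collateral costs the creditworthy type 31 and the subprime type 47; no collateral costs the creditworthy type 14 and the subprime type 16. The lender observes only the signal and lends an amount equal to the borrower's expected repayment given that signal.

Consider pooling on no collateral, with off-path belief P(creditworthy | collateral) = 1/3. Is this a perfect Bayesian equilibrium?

Yes

At the pooled signal (no collateral) the lender holds the prior 1/2 and pays 1/2·212 + 1/2·128 = 170. Off-path (collateral) belief 1/3 gives 1/3·212 + 2/3·128 = 156.
Creditworthy: no collateral gives 170 − 14 = 156; collateral gives 156 − 31 = 125. Stays. ✓
Subprime: no collateral gives 170 − 16 = 154; collateral gives 156 − 47 = 109. Stays. ✓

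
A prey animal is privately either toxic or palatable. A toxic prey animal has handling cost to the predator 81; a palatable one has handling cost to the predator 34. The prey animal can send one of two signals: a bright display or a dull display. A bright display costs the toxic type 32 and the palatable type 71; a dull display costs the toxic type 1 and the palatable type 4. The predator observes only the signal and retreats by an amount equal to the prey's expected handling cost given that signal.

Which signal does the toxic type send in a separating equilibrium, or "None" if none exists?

bright display

Try toxic → bright display, palatable → dull display:
  If types separate, bright display earns payment 81 and dull display earns 34.
  Toxic: bright display gives 81 − 32 = 49; dull display gives 34 − 1 = 33. No deviation. ✓
  Palatable: dull display gives 34 − 4 = 30; bright display gives 81 − 71 = 10. No deviation. ✓
Both hold — the toxic type sends bright display.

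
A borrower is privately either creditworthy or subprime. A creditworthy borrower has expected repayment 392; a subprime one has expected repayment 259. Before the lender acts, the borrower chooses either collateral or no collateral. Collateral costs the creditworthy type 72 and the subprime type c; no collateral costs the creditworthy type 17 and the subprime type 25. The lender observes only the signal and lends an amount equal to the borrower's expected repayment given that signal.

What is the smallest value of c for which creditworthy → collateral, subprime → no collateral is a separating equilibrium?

158

Under separation: collateral → creditworthy (pays 392); no collateral → subprime (pays 259).
Creditworthy: 392 − 72 = 320 ≥ 259 − 17 = 242. Holds regardless of c. ✓
Subprime: 259 − 25 ≥ 392 − c, so c ≥ 392 − 234 = 158.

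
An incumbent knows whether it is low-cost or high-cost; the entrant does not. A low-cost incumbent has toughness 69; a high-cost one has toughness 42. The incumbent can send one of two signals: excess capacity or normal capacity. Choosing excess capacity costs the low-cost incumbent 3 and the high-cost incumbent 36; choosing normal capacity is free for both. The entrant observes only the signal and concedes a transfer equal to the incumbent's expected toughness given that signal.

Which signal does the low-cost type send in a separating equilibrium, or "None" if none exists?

excess capacity

Try low-cost → excess capacity, high-cost → normal capacity:
  If types separate, excess capacity earns payment 69 and normal capacity earns 42.
  Low-cost: excess capacity gives 69 − 3 = 66; normal capacity gives 42 − 0 = 42. No deviation. ✓
  High-cost: normal capacity gives 42 − 0 = 42; excess capacity gives 69 − 36 = 33. No deviation. ✓
Both hold — the low-cost type sends excess capacity.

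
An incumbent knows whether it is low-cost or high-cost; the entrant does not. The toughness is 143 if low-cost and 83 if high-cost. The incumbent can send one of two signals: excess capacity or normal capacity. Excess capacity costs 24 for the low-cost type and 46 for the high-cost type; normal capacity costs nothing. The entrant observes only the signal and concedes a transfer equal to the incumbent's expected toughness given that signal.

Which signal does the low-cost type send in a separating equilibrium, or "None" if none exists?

None

Try low-cost → excess capacity, high-cost → normal capacity:
  Under separation the entrant infers type exactly: excess capacity → low-cost (pays 143), normal capacity → high-cost (pays 83).
  Low-cost: excess capacity gives 143 − 24 = 119; normal capacity gives 83 − 0 = 83. No deviation. ✓
  High-cost: normal capacity gives 83 − 0 = 83; excess capacity gives 143 − 46 = 97. Would deviate. ✗
Try low-cost → normal capacity, high-cost → excess capacity:
  Under separation the entrant infers type exactly: normal capacity → low-cost (pays 143), excess capacity → high-cost (pays 83).
  Low-cost: normal capacity gives 143 − 0 = 143; excess capacity gives 83 − 24 = 59. No deviation. ✓
  High-cost: excess capacity gives 83 − 46 = 37; normal capacity gives 143 − 0 = 143. Would deviate. ✗
Neither assignment is incentive-compatible.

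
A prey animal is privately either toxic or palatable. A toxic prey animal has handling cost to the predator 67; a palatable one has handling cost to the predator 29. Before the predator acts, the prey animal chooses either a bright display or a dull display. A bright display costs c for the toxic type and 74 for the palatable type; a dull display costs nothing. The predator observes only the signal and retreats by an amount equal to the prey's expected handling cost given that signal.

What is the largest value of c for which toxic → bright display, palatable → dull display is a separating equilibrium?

Under separation: bright display → toxic (pays 67); dull display → palatable (pays 29).
Palatable: 29 − 0 = 29 ≥ 67 − 74 = -7. Holds regardless of c. ✓
Toxic: 67 − c ≥ 29 − 0, so c ≤ 67 − 29 = 38.

38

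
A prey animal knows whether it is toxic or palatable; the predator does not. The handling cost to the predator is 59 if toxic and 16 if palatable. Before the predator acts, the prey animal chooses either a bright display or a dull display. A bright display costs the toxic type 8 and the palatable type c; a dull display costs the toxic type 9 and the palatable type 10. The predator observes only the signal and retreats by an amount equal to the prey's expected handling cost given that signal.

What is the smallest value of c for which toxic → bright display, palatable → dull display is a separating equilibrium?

53

Under separation: bright display → toxic (pays 59); dull display → palatable (pays 16).
Toxic: 59 − 8 = 51 ≥ 16 − 9 = 7. Holds regardless of c. ✓
Palatable: 16 − 10 ≥ 59 − c, so c ≥ 59 − 6 = 53.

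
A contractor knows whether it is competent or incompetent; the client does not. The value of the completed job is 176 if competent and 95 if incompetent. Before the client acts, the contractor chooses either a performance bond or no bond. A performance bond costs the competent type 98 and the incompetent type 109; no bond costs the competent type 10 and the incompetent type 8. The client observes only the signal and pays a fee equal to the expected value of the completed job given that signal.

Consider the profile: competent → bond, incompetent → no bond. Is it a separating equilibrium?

No

If types separate, bond earns payment 176 and no bond earns 95.
Competent: bond gives 176 − 98 = 78; no bond gives 95 − 10 = 85. Would deviate. ✗
Incompetent: no bond gives 95 − 8 = 87; bond gives 176 − 109 = 67. No deviation. ✓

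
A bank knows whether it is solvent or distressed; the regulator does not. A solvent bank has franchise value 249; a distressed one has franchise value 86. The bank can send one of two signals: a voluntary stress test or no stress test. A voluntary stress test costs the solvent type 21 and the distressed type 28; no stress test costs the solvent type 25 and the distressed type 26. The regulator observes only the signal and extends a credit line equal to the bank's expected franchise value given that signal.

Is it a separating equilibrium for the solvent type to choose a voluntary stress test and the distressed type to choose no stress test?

No

Under separation the regulator infers type exactly: stress test → solvent (pays 249), no stress test → distressed (pays 86).
Solvent: stress test gives 249 − 21 = 228; no stress test gives 86 − 25 = 61. No deviation. ✓
Distressed: no stress test gives 86 − 26 = 60; stress test gives 249 − 28 = 221. Would deviate. ✗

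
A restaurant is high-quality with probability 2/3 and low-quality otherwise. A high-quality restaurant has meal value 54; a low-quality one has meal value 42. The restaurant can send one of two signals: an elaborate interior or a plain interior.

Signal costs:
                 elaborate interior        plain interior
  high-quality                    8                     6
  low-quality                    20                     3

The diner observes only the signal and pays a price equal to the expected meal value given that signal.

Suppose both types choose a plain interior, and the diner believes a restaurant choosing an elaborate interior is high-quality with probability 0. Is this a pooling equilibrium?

On the equilibrium path (plain interior) the diner holds the prior 2/3 and pays 2/3·54 + 1/3·42 = 50. Off-path (elaborate interior) belief 0 gives 0·54 + 1·42 = 42.
High-quality: plain interior gives 50 − 6 = 44; elaborate interior gives 42 − 8 = 34. Stays. ✓
Low-quality: plain interior gives 50 − 3 = 47; elaborate interior gives 42 − 20 = 22. Stays. ✓
Beliefs are Bayes-consistent on-path and both types best-respond.

Yes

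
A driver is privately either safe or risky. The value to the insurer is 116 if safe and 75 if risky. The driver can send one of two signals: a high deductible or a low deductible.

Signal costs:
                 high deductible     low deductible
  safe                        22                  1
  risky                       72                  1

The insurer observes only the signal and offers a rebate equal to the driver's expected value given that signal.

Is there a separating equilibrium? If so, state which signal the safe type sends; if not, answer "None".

Try safe → high deductible, risky → low deductible:
  Under separation the insurer infers type exactly: high deductible → safe (pays 116), low deductible → risky (pays 75).
  Safe: high deductible gives 116 − 22 = 94; low deductible gives 75 − 1 = 74. No deviation. ✓
  Risky: low deductible gives 75 − 1 = 74; high deductible gives 116 − 72 = 44. No deviation. ✓
Both hold — the safe type sends high deductible.

high deductible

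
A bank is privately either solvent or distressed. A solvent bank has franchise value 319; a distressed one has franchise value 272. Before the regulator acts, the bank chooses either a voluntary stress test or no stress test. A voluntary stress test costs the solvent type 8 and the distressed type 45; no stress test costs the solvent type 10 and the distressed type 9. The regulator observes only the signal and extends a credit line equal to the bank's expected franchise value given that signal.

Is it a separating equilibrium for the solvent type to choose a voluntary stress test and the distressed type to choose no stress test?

If types separate, stress test earns payment 319 and no stress test earns 272.
Solvent: stress test gives 319 − 8 = 311; no stress test gives 272 − 10 = 262. No deviation. ✓
Distressed: no stress test gives 272 − 9 = 263; stress test gives 319 − 45 = 274. Would deviate. ✗

No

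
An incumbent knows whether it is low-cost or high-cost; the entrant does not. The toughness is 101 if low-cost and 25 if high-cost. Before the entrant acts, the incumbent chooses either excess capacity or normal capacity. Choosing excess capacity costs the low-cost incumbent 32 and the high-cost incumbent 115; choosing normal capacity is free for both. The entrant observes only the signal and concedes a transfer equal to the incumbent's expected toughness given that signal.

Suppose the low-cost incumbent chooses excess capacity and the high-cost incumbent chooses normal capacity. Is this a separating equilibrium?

Yes

Under separation the entrant infers type exactly: excess capacity → low-cost (pays 101), normal capacity → high-cost (pays 25).
Low-cost: excess capacity gives 101 − 32 = 69; normal capacity gives 25 − 0 = 25. No deviation. ✓
High-cost: normal capacity gives 25 − 0 = 25; excess capacity gives 101 − 115 = -14. No deviation. ✓
Both incentive constraints hold.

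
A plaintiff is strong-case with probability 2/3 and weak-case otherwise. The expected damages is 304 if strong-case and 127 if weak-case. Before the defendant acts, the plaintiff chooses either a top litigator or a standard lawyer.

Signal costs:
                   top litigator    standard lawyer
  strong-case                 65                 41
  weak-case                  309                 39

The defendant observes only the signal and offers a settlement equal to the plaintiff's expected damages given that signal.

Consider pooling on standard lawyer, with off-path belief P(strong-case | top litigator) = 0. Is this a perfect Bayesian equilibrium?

On the equilibrium path (standard lawyer) the defendant holds the prior 2/3 and pays 2/3·304 + 1/3·127 = 245. Off-path (top litigator) belief 0 gives 0·304 + 1·127 = 127.
Strong-case: standard lawyer gives 245 − 41 = 204; top litigator gives 127 − 65 = 62. Stays. ✓
Weak-case: standard lawyer gives 245 − 39 = 206; top litigator gives 127 − 309 = -182. Stays. ✓
Beliefs are Bayes-consistent on-path and both types best-respond.

Yes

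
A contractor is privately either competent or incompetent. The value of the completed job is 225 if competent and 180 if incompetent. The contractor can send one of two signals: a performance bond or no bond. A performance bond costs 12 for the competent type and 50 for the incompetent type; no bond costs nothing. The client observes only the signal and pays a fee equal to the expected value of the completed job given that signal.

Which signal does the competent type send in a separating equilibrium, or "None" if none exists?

Try competent → bond, incompetent → no bond:
  Under separation the client infers type exactly: bond → competent (pays 225), no bond → incompetent (pays 180).
  Competent: bond gives 225 − 12 = 213; no bond gives 180 − 0 = 180. No deviation. ✓
  Incompetent: no bond gives 180 − 0 = 180; bond gives 225 − 50 = 175. No deviation. ✓
Both hold — the competent type sends bond.

bond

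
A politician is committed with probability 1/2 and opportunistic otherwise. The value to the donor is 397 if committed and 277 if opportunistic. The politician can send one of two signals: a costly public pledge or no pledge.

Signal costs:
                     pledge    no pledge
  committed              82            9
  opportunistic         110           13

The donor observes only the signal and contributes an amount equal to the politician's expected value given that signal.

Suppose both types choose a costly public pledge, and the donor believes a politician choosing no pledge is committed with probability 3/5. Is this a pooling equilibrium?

At the pooled signal (pledge) the donor holds the prior 1/2 and pays 1/2·397 + 1/2·277 = 337. Off-path (no pledge) belief 3/5 gives 3/5·397 + 2/5·277 = 349.
Committed: pledge gives 337 − 82 = 255; no pledge gives 349 − 9 = 340. Deviates. ✗
Opportunistic: pledge gives 337 − 110 = 227; no pledge gives 349 − 13 = 336. Deviates. ✗

No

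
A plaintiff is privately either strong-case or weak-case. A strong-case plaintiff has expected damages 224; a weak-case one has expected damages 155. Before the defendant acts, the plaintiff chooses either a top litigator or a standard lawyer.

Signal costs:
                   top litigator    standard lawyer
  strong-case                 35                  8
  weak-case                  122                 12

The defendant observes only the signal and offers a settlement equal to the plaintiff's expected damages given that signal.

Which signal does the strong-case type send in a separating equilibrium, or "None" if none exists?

Try strong-case → top litigator, weak-case → standard lawyer:
  Under separation the defendant infers type exactly: top litigator → strong-case (pays 224), standard lawyer → weak-case (pays 155).
  Strong-case: top litigator gives 224 − 35 = 189; standard lawyer gives 155 − 8 = 147. No deviation. ✓
  Weak-case: standard lawyer gives 155 − 12 = 143; top litigator gives 224 − 122 = 102. No deviation. ✓
Both hold — the strong-case type sends top litigator.

top litigator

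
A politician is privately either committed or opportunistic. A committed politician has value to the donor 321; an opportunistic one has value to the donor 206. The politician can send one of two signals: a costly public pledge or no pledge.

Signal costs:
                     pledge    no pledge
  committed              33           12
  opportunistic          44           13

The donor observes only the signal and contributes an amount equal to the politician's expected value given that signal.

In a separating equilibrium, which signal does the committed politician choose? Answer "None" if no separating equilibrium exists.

Try committed → pledge, opportunistic → no pledge:
  If types separate, pledge earns payment 321 and no pledge earns 206.
  Committed: pledge gives 321 − 33 = 288; no pledge gives 206 − 12 = 194. No deviation. ✓
  Opportunistic: no pledge gives 206 − 13 = 193; pledge gives 321 − 44 = 277. Would deviate. ✗
Try committed → no pledge, opportunistic → pledge:
  If types separate, no pledge earns payment 321 and pledge earns 206.
  Committed: no pledge gives 321 − 12 = 309; pledge gives 206 − 33 = 173. No deviation. ✓
  Opportunistic: pledge gives 206 − 44 = 162; no pledge gives 321 − 13 = 308. Would deviate. ✗
Neither assignment is incentive-compatible.

None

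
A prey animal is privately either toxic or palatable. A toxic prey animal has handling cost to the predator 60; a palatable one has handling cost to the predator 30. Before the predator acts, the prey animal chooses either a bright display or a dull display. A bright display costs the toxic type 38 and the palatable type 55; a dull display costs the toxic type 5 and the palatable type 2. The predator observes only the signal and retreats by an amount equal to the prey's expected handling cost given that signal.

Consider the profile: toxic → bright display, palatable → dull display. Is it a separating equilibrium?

No

Under separation the predator infers type exactly: bright display → toxic (pays 60), dull display → palatable (pays 30).
Toxic: bright display gives 60 − 38 = 22; dull display gives 30 − 5 = 25. Would deviate. ✗
Palatable: dull display gives 30 − 2 = 28; bright display gives 60 − 55 = 5. No deviation. ✓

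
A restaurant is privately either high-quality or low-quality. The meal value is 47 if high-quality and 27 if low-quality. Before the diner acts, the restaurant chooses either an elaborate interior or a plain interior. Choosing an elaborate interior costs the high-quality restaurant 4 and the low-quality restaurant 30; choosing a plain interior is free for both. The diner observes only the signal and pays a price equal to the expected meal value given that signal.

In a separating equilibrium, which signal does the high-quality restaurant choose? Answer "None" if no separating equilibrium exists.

elaborate interior

Try high-quality → elaborate interior, low-quality → plain interior:
  Under separation the diner infers type exactly: elaborate interior → high-quality (pays 47), plain interior → low-quality (pays 27).
  High-quality: elaborate interior gives 47 − 4 = 43; plain interior gives 27 − 0 = 27. No deviation. ✓
  Low-quality: plain interior gives 27 − 0 = 27; elaborate interior gives 47 − 30 = 17. No deviation. ✓
Both hold — the high-quality type sends elaborate interior.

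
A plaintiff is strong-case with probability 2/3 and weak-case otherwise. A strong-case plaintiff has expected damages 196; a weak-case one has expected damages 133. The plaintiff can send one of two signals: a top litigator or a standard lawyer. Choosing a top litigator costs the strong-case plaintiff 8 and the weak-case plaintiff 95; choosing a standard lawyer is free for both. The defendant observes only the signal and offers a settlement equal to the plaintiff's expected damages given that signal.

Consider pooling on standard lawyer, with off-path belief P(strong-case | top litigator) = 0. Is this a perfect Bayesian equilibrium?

Yes

At the pooled signal (standard lawyer) the defendant holds the prior 2/3 and pays 2/3·196 + 1/3·133 = 175. Off-path (top litigator) belief 0 gives 0·196 + 1·133 = 133.
Strong-case: standard lawyer gives 175 − 0 = 175; top litigator gives 133 − 8 = 125. Stays. ✓
Weak-case: standard lawyer gives 175 − 0 = 175; top litigator gives 133 − 95 = 38. Stays. ✓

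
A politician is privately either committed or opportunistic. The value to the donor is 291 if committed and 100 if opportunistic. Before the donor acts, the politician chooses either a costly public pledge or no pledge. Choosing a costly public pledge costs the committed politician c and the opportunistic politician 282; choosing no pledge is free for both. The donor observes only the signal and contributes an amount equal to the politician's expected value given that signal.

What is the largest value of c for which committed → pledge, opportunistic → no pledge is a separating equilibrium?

191

Under separation: pledge → committed (pays 291); no pledge → opportunistic (pays 100).
Opportunistic: 100 − 0 = 100 ≥ 291 − 282 = 9. Holds regardless of c. ✓
Committed: 291 − c ≥ 100 − 0, so c ≤ 291 − 100 = 191.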